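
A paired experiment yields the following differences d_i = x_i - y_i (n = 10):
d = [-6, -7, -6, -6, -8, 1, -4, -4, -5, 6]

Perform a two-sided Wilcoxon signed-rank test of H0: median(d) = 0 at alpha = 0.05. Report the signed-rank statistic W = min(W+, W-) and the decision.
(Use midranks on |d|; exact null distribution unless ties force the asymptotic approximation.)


Step 1: Drop any zero differences (none here) and take |d_i|.
|d| = [6, 7, 6, 6, 8, 1, 4, 4, 5, 6]
Step 2: Midrank |d_i| (ties get averaged ranks).
ranks: |6|->6.5, |7|->9, |6|->6.5, |6|->6.5, |8|->10, |1|->1, |4|->2.5, |4|->2.5, |5|->4, |6|->6.5
Step 3: Attach original signs; sum ranks with positive sign and with negative sign.
W+ = 1 + 6.5 = 7.5
W- = 6.5 + 9 + 6.5 + 6.5 + 10 + 2.5 + 2.5 + 4 = 47.5
(Check: W+ + W- = 55 should equal n(n+1)/2 = 55.)
Step 4: Test statistic W = min(W+, W-) = 7.5.
Step 5: Ties in |d|, so use the tie-corrected normal approximation.
        E[W] = n(n+1)/4 = 10*11/4 = 27.5.
        Tie groups: |d|=4 (t=2), |d|=6 (t=4); sum(t^3 - t) = 66.
        Var[W] = n(n+1)(2n+1)/24 - sum(t^3-t)/48 = 2310/24 - 66/48 = 94.875.
        z = (W - E[W]) / sqrt(Var[W]) = (7.5 - 27.5) / 9.7404 = -2.0533.
        Two-sided p = 2*Phi(z) = 0.040043.
Step 6: alpha = 0.05. reject H0.

W+ = 7.5, W- = 47.5, W = min = 7.5, p = 0.040043, reject H0.


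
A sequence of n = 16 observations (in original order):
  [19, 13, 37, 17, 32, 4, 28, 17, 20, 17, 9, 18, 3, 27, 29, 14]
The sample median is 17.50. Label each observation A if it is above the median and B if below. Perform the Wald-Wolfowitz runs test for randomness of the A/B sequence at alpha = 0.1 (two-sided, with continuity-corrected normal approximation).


Step 1: Compute median = 17.50; label A = above, B = below.
Labels in order: ABABABABABBABAAB  (n_A = 8, n_B = 8)
Step 2: Count runs R = 14.
Step 3: Under H0 (random ordering), E[R] = 2*n_A*n_B/(n_A+n_B) + 1 = 2*8*8/16 + 1 = 9.0000.
        Var[R] = 2*n_A*n_B*(2*n_A*n_B - n_A - n_B) / ((n_A+n_B)^2 * (n_A+n_B-1)) = 14336/3840 = 3.7333.
        SD[R] = 1.9322.
Step 4: Continuity-corrected z = (R - 0.5 - E[R]) / SD[R] = (14 - 0.5 - 9.0000) / 1.9322 = 2.3290.
Step 5: Two-sided p-value via normal approximation = 2*(1 - Phi(|z|)) = 0.019861.
Step 6: alpha = 0.1. reject H0.

R = 14, z = 2.3290, p = 0.019861, reject H0.


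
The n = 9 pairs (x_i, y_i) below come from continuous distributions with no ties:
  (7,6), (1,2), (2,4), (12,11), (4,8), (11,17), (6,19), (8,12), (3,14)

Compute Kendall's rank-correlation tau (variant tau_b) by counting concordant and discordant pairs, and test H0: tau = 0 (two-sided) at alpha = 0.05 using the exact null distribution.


Step 1: Enumerate the 36 unordered pairs (i,j) with i<j and classify each by sign(x_j-x_i) * sign(y_j-y_i).
  (1,2):dx=-6,dy=-4->C; (1,3):dx=-5,dy=-2->C; (1,4):dx=+5,dy=+5->C; (1,5):dx=-3,dy=+2->D
  (1,6):dx=+4,dy=+11->C; (1,7):dx=-1,dy=+13->D; (1,8):dx=+1,dy=+6->C; (1,9):dx=-4,dy=+8->D
  (2,3):dx=+1,dy=+2->C; (2,4):dx=+11,dy=+9->C; (2,5):dx=+3,dy=+6->C; (2,6):dx=+10,dy=+15->C
  (2,7):dx=+5,dy=+17->C; (2,8):dx=+7,dy=+10->C; (2,9):dx=+2,dy=+12->C; (3,4):dx=+10,dy=+7->C
  (3,5):dx=+2,dy=+4->C; (3,6):dx=+9,dy=+13->C; (3,7):dx=+4,dy=+15->C; (3,8):dx=+6,dy=+8->C
  (3,9):dx=+1,dy=+10->C; (4,5):dx=-8,dy=-3->C; (4,6):dx=-1,dy=+6->D; (4,7):dx=-6,dy=+8->D
  (4,8):dx=-4,dy=+1->D; (4,9):dx=-9,dy=+3->D; (5,6):dx=+7,dy=+9->C; (5,7):dx=+2,dy=+11->C
  (5,8):dx=+4,dy=+4->C; (5,9):dx=-1,dy=+6->D; (6,7):dx=-5,dy=+2->D; (6,8):dx=-3,dy=-5->C
  (6,9):dx=-8,dy=-3->C; (7,8):dx=+2,dy=-7->D; (7,9):dx=-3,dy=-5->C; (8,9):dx=-5,dy=+2->D
Step 2: C = 25, D = 11, total pairs = 36.
Step 3: tau = (C - D)/(n(n-1)/2) = (25 - 11)/36 = 0.388889.
Step 4: Exact two-sided p-value (enumerate n! = 362880 permutations of y under H0): p = 0.180181.
Step 5: alpha = 0.05. fail to reject H0.

tau_b = 0.3889 (C=25, D=11), p = 0.180181, fail to reject H0.


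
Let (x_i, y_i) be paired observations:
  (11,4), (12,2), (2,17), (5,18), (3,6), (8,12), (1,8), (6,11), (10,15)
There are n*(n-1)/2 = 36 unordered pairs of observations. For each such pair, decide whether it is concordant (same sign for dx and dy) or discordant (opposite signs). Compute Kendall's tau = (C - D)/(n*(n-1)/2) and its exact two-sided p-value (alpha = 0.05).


Step 1: Enumerate the 36 unordered pairs (i,j) with i<j and classify each by sign(x_j-x_i) * sign(y_j-y_i).
  (1,2):dx=+1,dy=-2->D; (1,3):dx=-9,dy=+13->D; (1,4):dx=-6,dy=+14->D; (1,5):dx=-8,dy=+2->D
  (1,6):dx=-3,dy=+8->D; (1,7):dx=-10,dy=+4->D; (1,8):dx=-5,dy=+7->D; (1,9):dx=-1,dy=+11->D
  (2,3):dx=-10,dy=+15->D; (2,4):dx=-7,dy=+16->D; (2,5):dx=-9,dy=+4->D; (2,6):dx=-4,dy=+10->D
  (2,7):dx=-11,dy=+6->D; (2,8):dx=-6,dy=+9->D; (2,9):dx=-2,dy=+13->D; (3,4):dx=+3,dy=+1->C
  (3,5):dx=+1,dy=-11->D; (3,6):dx=+6,dy=-5->D; (3,7):dx=-1,dy=-9->C; (3,8):dx=+4,dy=-6->D
  (3,9):dx=+8,dy=-2->D; (4,5):dx=-2,dy=-12->C; (4,6):dx=+3,dy=-6->D; (4,7):dx=-4,dy=-10->C
  (4,8):dx=+1,dy=-7->D; (4,9):dx=+5,dy=-3->D; (5,6):dx=+5,dy=+6->C; (5,7):dx=-2,dy=+2->D
  (5,8):dx=+3,dy=+5->C; (5,9):dx=+7,dy=+9->C; (6,7):dx=-7,dy=-4->C; (6,8):dx=-2,dy=-1->C
  (6,9):dx=+2,dy=+3->C; (7,8):dx=+5,dy=+3->C; (7,9):dx=+9,dy=+7->C; (8,9):dx=+4,dy=+4->C
Step 2: C = 13, D = 23, total pairs = 36.
Step 3: tau = (C - D)/(n(n-1)/2) = (13 - 23)/36 = -0.277778.
Step 4: Exact two-sided p-value (enumerate n! = 362880 permutations of y under H0): p = 0.358488.
Step 5: alpha = 0.05. fail to reject H0.

tau_b = -0.2778 (C=13, D=23), p = 0.358488, fail to reject H0.


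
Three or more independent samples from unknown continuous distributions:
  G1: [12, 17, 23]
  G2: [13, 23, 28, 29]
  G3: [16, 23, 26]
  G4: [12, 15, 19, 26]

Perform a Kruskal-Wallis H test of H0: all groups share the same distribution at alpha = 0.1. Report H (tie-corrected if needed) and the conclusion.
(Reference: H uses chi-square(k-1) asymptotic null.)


Step 1: Combine all N = 14 observations and assign midranks.
sorted (value, group, rank): (12,G1,1.5), (12,G4,1.5), (13,G2,3), (15,G4,4), (16,G3,5), (17,G1,6), (19,G4,7), (23,G1,9), (23,G2,9), (23,G3,9), (26,G3,11.5), (26,G4,11.5), (28,G2,13), (29,G2,14)
Step 2: Sum ranks within each group.
R_1 = 16.5 (n_1 = 3)
R_2 = 39 (n_2 = 4)
R_3 = 25.5 (n_3 = 3)
R_4 = 24 (n_4 = 4)
Step 3: H = 12/(N(N+1)) * sum(R_i^2/n_i) - 3(N+1)
     = 12/(14*15) * (16.5^2/3 + 39^2/4 + 25.5^2/3 + 24^2/4) - 3*15
     = 0.057143 * 831.75 - 45
     = 2.528571.
Step 4: Ties present; correction factor C = 1 - 36/(14^3 - 14) = 0.986813. Corrected H = 2.528571 / 0.986813 = 2.562361.
Step 5: Under H0, H ~ chi^2(3); p-value = 0.464126.
Step 6: alpha = 0.1. fail to reject H0.

H = 2.5624, df = 3, p = 0.464126, fail to reject H0.


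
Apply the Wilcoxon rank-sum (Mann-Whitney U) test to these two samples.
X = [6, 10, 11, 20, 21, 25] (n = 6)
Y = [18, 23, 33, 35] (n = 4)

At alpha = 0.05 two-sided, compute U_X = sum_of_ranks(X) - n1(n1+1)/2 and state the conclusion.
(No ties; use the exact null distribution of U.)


Step 1: Combine and sort all 10 observations; assign midranks.
sorted (value, group): (6,X), (10,X), (11,X), (18,Y), (20,X), (21,X), (23,Y), (25,X), (33,Y), (35,Y)
ranks: 6->1, 10->2, 11->3, 18->4, 20->5, 21->6, 23->7, 25->8, 33->9, 35->10
Step 2: Rank sum for X: R1 = 1 + 2 + 3 + 5 + 6 + 8 = 25.
Step 3: U_X = R1 - n1(n1+1)/2 = 25 - 6*7/2 = 25 - 21 = 4.
       U_Y = n1*n2 - U_X = 24 - 4 = 20.
Step 4: No ties, so the exact null distribution of U (based on enumerating the C(10,6) = 210 equally likely rank assignments) gives the two-sided p-value.
Step 5: p-value = 0.114286; compare to alpha = 0.05. fail to reject H0.

U_X = 4, p = 0.114286, fail to reject H0 at alpha = 0.05.


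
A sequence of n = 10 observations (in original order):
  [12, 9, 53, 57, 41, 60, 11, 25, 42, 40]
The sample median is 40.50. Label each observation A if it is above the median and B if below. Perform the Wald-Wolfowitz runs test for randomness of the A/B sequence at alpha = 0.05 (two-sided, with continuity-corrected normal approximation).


Step 1: Compute median = 40.50; label A = above, B = below.
Labels in order: BBAAAABBAB  (n_A = 5, n_B = 5)
Step 2: Count runs R = 5.
Step 3: Under H0 (random ordering), E[R] = 2*n_A*n_B/(n_A+n_B) + 1 = 2*5*5/10 + 1 = 6.0000.
        Var[R] = 2*n_A*n_B*(2*n_A*n_B - n_A - n_B) / ((n_A+n_B)^2 * (n_A+n_B-1)) = 2000/900 = 2.2222.
        SD[R] = 1.4907.
Step 4: Continuity-corrected z = (R + 0.5 - E[R]) / SD[R] = (5 + 0.5 - 6.0000) / 1.4907 = -0.3354.
Step 5: Two-sided p-value via normal approximation = 2*(1 - Phi(|z|)) = 0.737316.
Step 6: alpha = 0.05. fail to reject H0.

R = 5, z = -0.3354, p = 0.737316, fail to reject H0.


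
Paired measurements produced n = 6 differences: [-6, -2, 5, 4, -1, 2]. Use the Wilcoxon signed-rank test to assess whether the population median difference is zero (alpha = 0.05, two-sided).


Step 1: Drop any zero differences (none here) and take |d_i|.
|d| = [6, 2, 5, 4, 1, 2]
Step 2: Midrank |d_i| (ties get averaged ranks).
ranks: |6|->6, |2|->2.5, |5|->5, |4|->4, |1|->1, |2|->2.5
Step 3: Attach original signs; sum ranks with positive sign and with negative sign.
W+ = 5 + 4 + 2.5 = 11.5
W- = 6 + 2.5 + 1 = 9.5
(Check: W+ + W- = 21 should equal n(n+1)/2 = 21.)
Step 4: Test statistic W = min(W+, W-) = 9.5.
Step 5: Ties in |d|, so use the tie-corrected normal approximation.
        E[W] = n(n+1)/4 = 6*7/4 = 10.5.
        Tie groups: |d|=2 (t=2); sum(t^3 - t) = 6.
        Var[W] = n(n+1)(2n+1)/24 - sum(t^3-t)/48 = 546/24 - 6/48 = 22.625.
        z = (W - E[W]) / sqrt(Var[W]) = (9.5 - 10.5) / 4.7566 = -0.2102.
        Two-sided p = 2*Phi(z) = 0.833484.
Step 6: alpha = 0.05. fail to reject H0.

W+ = 11.5, W- = 9.5, W = min = 9.5, p = 0.833484, fail to reject H0.


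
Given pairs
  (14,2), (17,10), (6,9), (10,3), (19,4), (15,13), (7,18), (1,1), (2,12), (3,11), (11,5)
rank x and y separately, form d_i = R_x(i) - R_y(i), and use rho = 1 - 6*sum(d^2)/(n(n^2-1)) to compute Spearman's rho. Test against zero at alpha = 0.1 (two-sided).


Step 1: Rank x and y separately (midranks; no ties here).
rank(x): 14->8, 17->10, 6->4, 10->6, 19->11, 15->9, 7->5, 1->1, 2->2, 3->3, 11->7
rank(y): 2->2, 10->7, 9->6, 3->3, 4->4, 13->10, 18->11, 1->1, 12->9, 11->8, 5->5
Step 2: d_i = R_x(i) - R_y(i); compute d_i^2.
  (8-2)^2=36, (10-7)^2=9, (4-6)^2=4, (6-3)^2=9, (11-4)^2=49, (9-10)^2=1, (5-11)^2=36, (1-1)^2=0, (2-9)^2=49, (3-8)^2=25, (7-5)^2=4
sum(d^2) = 222.
Step 3: rho = 1 - 6*222 / (11*(11^2 - 1)) = 1 - 1332/1320 = -0.009091.
Step 4: Under H0, t = rho * sqrt((n-2)/(1-rho^2)) = -0.0273 ~ t(9).
Step 5: Two-sided p-value from the t-distribution with 9 df = 0.978837.
Step 6: alpha = 0.1. fail to reject H0.

rho = -0.0091, p = 0.978837, fail to reject H0 at alpha = 0.1.


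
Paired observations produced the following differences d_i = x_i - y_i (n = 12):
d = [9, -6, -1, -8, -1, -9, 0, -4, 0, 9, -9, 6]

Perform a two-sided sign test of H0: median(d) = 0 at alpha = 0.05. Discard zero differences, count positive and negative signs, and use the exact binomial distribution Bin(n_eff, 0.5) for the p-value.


Step 1: Discard zero differences. Original n = 12; n_eff = number of nonzero differences = 10.
Nonzero differences (with sign): +9, -6, -1, -8, -1, -9, -4, +9, -9, +6
Step 2: Count signs: positive = 3, negative = 7.
Step 3: Under H0: P(positive) = 0.5, so the number of positives S ~ Bin(10, 0.5).
Step 4: Two-sided exact p-value = sum of Bin(10,0.5) probabilities at or below the observed probability = 0.343750.
Step 5: alpha = 0.05. fail to reject H0.

n_eff = 10, pos = 3, neg = 7, p = 0.343750, fail to reject H0.


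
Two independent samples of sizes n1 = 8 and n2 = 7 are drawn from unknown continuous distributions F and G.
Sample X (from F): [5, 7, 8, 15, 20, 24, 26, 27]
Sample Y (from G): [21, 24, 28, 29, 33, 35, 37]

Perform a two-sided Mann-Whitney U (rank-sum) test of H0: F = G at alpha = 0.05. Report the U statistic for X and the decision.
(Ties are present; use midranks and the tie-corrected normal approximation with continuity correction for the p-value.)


Step 1: Combine and sort all 15 observations; assign midranks.
sorted (value, group): (5,X), (7,X), (8,X), (15,X), (20,X), (21,Y), (24,X), (24,Y), (26,X), (27,X), (28,Y), (29,Y), (33,Y), (35,Y), (37,Y)
ranks: 5->1, 7->2, 8->3, 15->4, 20->5, 21->6, 24->7.5, 24->7.5, 26->9, 27->10, 28->11, 29->12, 33->13, 35->14, 37->15
Step 2: Rank sum for X: R1 = 1 + 2 + 3 + 4 + 5 + 7.5 + 9 + 10 = 41.5.
Step 3: U_X = R1 - n1(n1+1)/2 = 41.5 - 8*9/2 = 41.5 - 36 = 5.5.
       U_Y = n1*n2 - U_X = 56 - 5.5 = 50.5.
Step 4: Ties are present, so use the tie-corrected normal approximation (with continuity correction) for the p-value.
Step 5: p-value = 0.010826; compare to alpha = 0.05. reject H0.

U_X = 5.5, p = 0.010826, reject H0 at alpha = 0.05.


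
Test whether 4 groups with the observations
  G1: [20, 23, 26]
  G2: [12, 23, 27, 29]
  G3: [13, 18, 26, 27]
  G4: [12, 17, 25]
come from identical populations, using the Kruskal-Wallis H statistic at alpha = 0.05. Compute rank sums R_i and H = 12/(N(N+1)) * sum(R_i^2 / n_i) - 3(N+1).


Step 1: Combine all N = 14 observations and assign midranks.
sorted (value, group, rank): (12,G2,1.5), (12,G4,1.5), (13,G3,3), (17,G4,4), (18,G3,5), (20,G1,6), (23,G1,7.5), (23,G2,7.5), (25,G4,9), (26,G1,10.5), (26,G3,10.5), (27,G2,12.5), (27,G3,12.5), (29,G2,14)
Step 2: Sum ranks within each group.
R_1 = 24 (n_1 = 3)
R_2 = 35.5 (n_2 = 4)
R_3 = 31 (n_3 = 4)
R_4 = 14.5 (n_4 = 3)
Step 3: H = 12/(N(N+1)) * sum(R_i^2/n_i) - 3(N+1)
     = 12/(14*15) * (24^2/3 + 35.5^2/4 + 31^2/4 + 14.5^2/3) - 3*15
     = 0.057143 * 817.396 - 45
     = 1.708333.
Step 4: Ties present; correction factor C = 1 - 24/(14^3 - 14) = 0.991209. Corrected H = 1.708333 / 0.991209 = 1.723485.
Step 5: Under H0, H ~ chi^2(3); p-value = 0.631725.
Step 6: alpha = 0.05. fail to reject H0.

H = 1.7235, df = 3, p = 0.631725, fail to reject H0.


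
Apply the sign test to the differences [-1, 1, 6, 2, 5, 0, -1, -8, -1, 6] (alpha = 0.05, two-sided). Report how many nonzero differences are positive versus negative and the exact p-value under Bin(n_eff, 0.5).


Step 1: Discard zero differences. Original n = 10; n_eff = number of nonzero differences = 9.
Nonzero differences (with sign): -1, +1, +6, +2, +5, -1, -8, -1, +6
Step 2: Count signs: positive = 5, negative = 4.
Step 3: Under H0: P(positive) = 0.5, so the number of positives S ~ Bin(9, 0.5).
Step 4: Two-sided exact p-value = sum of Bin(9,0.5) probabilities at or below the observed probability = 1.000000.
Step 5: alpha = 0.05. fail to reject H0.

n_eff = 9, pos = 5, neg = 4, p = 1.000000, fail to reject H0.


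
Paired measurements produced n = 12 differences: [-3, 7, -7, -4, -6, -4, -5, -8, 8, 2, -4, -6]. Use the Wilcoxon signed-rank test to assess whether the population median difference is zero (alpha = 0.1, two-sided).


Step 1: Drop any zero differences (none here) and take |d_i|.
|d| = [3, 7, 7, 4, 6, 4, 5, 8, 8, 2, 4, 6]
Step 2: Midrank |d_i| (ties get averaged ranks).
ranks: |3|->2, |7|->9.5, |7|->9.5, |4|->4, |6|->7.5, |4|->4, |5|->6, |8|->11.5, |8|->11.5, |2|->1, |4|->4, |6|->7.5
Step 3: Attach original signs; sum ranks with positive sign and with negative sign.
W+ = 9.5 + 11.5 + 1 = 22
W- = 2 + 9.5 + 4 + 7.5 + 4 + 6 + 11.5 + 4 + 7.5 = 56
(Check: W+ + W- = 78 should equal n(n+1)/2 = 78.)
Step 4: Test statistic W = min(W+, W-) = 22.
Step 5: Ties in |d|, so use the tie-corrected normal approximation.
        E[W] = n(n+1)/4 = 12*13/4 = 39.
        Tie groups: |d|=4 (t=3), |d|=6 (t=2), |d|=7 (t=2), |d|=8 (t=2); sum(t^3 - t) = 42.
        Var[W] = n(n+1)(2n+1)/24 - sum(t^3-t)/48 = 3900/24 - 42/48 = 161.625.
        z = (W - E[W]) / sqrt(Var[W]) = (22 - 39) / 12.7132 = -1.3372.
        Two-sided p = 2*Phi(z) = 0.181159.
Step 6: alpha = 0.1. fail to reject H0.

W+ = 22, W- = 56, W = min = 22, p = 0.181159, fail to reject H0.


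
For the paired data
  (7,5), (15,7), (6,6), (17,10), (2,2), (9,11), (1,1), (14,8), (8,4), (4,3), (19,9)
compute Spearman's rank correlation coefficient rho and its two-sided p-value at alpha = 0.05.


Step 1: Rank x and y separately (midranks; no ties here).
rank(x): 7->5, 15->9, 6->4, 17->10, 2->2, 9->7, 1->1, 14->8, 8->6, 4->3, 19->11
rank(y): 5->5, 7->7, 6->6, 10->10, 2->2, 11->11, 1->1, 8->8, 4->4, 3->3, 9->9
Step 2: d_i = R_x(i) - R_y(i); compute d_i^2.
  (5-5)^2=0, (9-7)^2=4, (4-6)^2=4, (10-10)^2=0, (2-2)^2=0, (7-11)^2=16, (1-1)^2=0, (8-8)^2=0, (6-4)^2=4, (3-3)^2=0, (11-9)^2=4
sum(d^2) = 32.
Step 3: rho = 1 - 6*32 / (11*(11^2 - 1)) = 1 - 192/1320 = 0.854545.
Step 4: Under H0, t = rho * sqrt((n-2)/(1-rho^2)) = 4.9360 ~ t(9).
Step 5: Two-sided p-value from the t-distribution with 9 df = 0.000807.
Step 6: alpha = 0.05. reject H0.

rho = 0.8545, p = 0.000807, reject H0 at alpha = 0.05.


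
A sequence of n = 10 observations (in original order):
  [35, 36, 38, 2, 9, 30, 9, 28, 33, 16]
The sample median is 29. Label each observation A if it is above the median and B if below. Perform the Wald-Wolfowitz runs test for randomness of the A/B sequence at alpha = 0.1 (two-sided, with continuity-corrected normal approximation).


Step 1: Compute median = 29; label A = above, B = below.
Labels in order: AAABBABBAB  (n_A = 5, n_B = 5)
Step 2: Count runs R = 6.
Step 3: Under H0 (random ordering), E[R] = 2*n_A*n_B/(n_A+n_B) + 1 = 2*5*5/10 + 1 = 6.0000.
        Var[R] = 2*n_A*n_B*(2*n_A*n_B - n_A - n_B) / ((n_A+n_B)^2 * (n_A+n_B-1)) = 2000/900 = 2.2222.
        SD[R] = 1.4907.
Step 4: R = E[R], so z = 0 with no continuity correction.
Step 5: Two-sided p-value via normal approximation = 2*(1 - Phi(|z|)) = 1.000000.
Step 6: alpha = 0.1. fail to reject H0.

R = 6, z = 0.0000, p = 1.000000, fail to reject H0.


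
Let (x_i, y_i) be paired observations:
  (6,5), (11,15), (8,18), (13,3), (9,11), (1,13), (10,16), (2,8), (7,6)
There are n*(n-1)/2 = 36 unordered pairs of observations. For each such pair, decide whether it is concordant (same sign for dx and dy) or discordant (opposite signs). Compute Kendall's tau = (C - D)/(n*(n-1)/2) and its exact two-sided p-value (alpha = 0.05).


Step 1: Enumerate the 36 unordered pairs (i,j) with i<j and classify each by sign(x_j-x_i) * sign(y_j-y_i).
  (1,2):dx=+5,dy=+10->C; (1,3):dx=+2,dy=+13->C; (1,4):dx=+7,dy=-2->D; (1,5):dx=+3,dy=+6->C
  (1,6):dx=-5,dy=+8->D; (1,7):dx=+4,dy=+11->C; (1,8):dx=-4,dy=+3->D; (1,9):dx=+1,dy=+1->C
  (2,3):dx=-3,dy=+3->D; (2,4):dx=+2,dy=-12->D; (2,5):dx=-2,dy=-4->C; (2,6):dx=-10,dy=-2->C
  (2,7):dx=-1,dy=+1->D; (2,8):dx=-9,dy=-7->C; (2,9):dx=-4,dy=-9->C; (3,4):dx=+5,dy=-15->D
  (3,5):dx=+1,dy=-7->D; (3,6):dx=-7,dy=-5->C; (3,7):dx=+2,dy=-2->D; (3,8):dx=-6,dy=-10->C
  (3,9):dx=-1,dy=-12->C; (4,5):dx=-4,dy=+8->D; (4,6):dx=-12,dy=+10->D; (4,7):dx=-3,dy=+13->D
  (4,8):dx=-11,dy=+5->D; (4,9):dx=-6,dy=+3->D; (5,6):dx=-8,dy=+2->D; (5,7):dx=+1,dy=+5->C
  (5,8):dx=-7,dy=-3->C; (5,9):dx=-2,dy=-5->C; (6,7):dx=+9,dy=+3->C; (6,8):dx=+1,dy=-5->D
  (6,9):dx=+6,dy=-7->D; (7,8):dx=-8,dy=-8->C; (7,9):dx=-3,dy=-10->C; (8,9):dx=+5,dy=-2->D
Step 2: C = 18, D = 18, total pairs = 36.
Step 3: tau = (C - D)/(n(n-1)/2) = (18 - 18)/36 = 0.000000.
Step 4: Exact two-sided p-value (enumerate n! = 362880 permutations of y under H0): p = 1.000000.
Step 5: alpha = 0.05. fail to reject H0.

tau_b = 0.0000 (C=18, D=18), p = 1.000000, fail to reject H0.


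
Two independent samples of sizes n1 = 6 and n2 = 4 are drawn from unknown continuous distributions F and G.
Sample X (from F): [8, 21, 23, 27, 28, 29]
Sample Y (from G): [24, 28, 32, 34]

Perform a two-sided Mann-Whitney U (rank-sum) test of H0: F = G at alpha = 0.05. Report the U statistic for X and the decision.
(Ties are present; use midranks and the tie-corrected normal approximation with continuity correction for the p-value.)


Step 1: Combine and sort all 10 observations; assign midranks.
sorted (value, group): (8,X), (21,X), (23,X), (24,Y), (27,X), (28,X), (28,Y), (29,X), (32,Y), (34,Y)
ranks: 8->1, 21->2, 23->3, 24->4, 27->5, 28->6.5, 28->6.5, 29->8, 32->9, 34->10
Step 2: Rank sum for X: R1 = 1 + 2 + 3 + 5 + 6.5 + 8 = 25.5.
Step 3: U_X = R1 - n1(n1+1)/2 = 25.5 - 6*7/2 = 25.5 - 21 = 4.5.
       U_Y = n1*n2 - U_X = 24 - 4.5 = 19.5.
Step 4: Ties are present, so use the tie-corrected normal approximation (with continuity correction) for the p-value.
Step 5: p-value = 0.134407; compare to alpha = 0.05. fail to reject H0.

U_X = 4.5, p = 0.134407, fail to reject H0 at alpha = 0.05.


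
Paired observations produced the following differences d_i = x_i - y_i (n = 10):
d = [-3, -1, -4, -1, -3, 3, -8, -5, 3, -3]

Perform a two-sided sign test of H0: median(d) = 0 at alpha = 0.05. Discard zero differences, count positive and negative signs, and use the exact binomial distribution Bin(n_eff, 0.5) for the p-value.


Step 1: Discard zero differences. Original n = 10; n_eff = number of nonzero differences = 10.
Nonzero differences (with sign): -3, -1, -4, -1, -3, +3, -8, -5, +3, -3
Step 2: Count signs: positive = 2, negative = 8.
Step 3: Under H0: P(positive) = 0.5, so the number of positives S ~ Bin(10, 0.5).
Step 4: Two-sided exact p-value = sum of Bin(10,0.5) probabilities at or below the observed probability = 0.109375.
Step 5: alpha = 0.05. fail to reject H0.

n_eff = 10, pos = 2, neg = 8, p = 0.109375, fail to reject H0.


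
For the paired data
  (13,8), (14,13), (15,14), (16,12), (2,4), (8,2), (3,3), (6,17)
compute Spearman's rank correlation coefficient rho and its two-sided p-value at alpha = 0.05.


Step 1: Rank x and y separately (midranks; no ties here).
rank(x): 13->5, 14->6, 15->7, 16->8, 2->1, 8->4, 3->2, 6->3
rank(y): 8->4, 13->6, 14->7, 12->5, 4->3, 2->1, 3->2, 17->8
Step 2: d_i = R_x(i) - R_y(i); compute d_i^2.
  (5-4)^2=1, (6-6)^2=0, (7-7)^2=0, (8-5)^2=9, (1-3)^2=4, (4-1)^2=9, (2-2)^2=0, (3-8)^2=25
sum(d^2) = 48.
Step 3: rho = 1 - 6*48 / (8*(8^2 - 1)) = 1 - 288/504 = 0.428571.
Step 4: Under H0, t = rho * sqrt((n-2)/(1-rho^2)) = 1.1619 ~ t(6).
Step 5: Two-sided p-value from the t-distribution with 6 df = 0.289403.
Step 6: alpha = 0.05. fail to reject H0.

rho = 0.4286, p = 0.289403, fail to reject H0 at alpha = 0.05.


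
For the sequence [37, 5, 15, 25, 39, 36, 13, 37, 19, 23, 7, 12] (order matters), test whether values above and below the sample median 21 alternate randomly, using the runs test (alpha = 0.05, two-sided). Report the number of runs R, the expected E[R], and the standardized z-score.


Step 1: Compute median = 21; label A = above, B = below.
Labels in order: ABBAAABABABB  (n_A = 6, n_B = 6)
Step 2: Count runs R = 8.
Step 3: Under H0 (random ordering), E[R] = 2*n_A*n_B/(n_A+n_B) + 1 = 2*6*6/12 + 1 = 7.0000.
        Var[R] = 2*n_A*n_B*(2*n_A*n_B - n_A - n_B) / ((n_A+n_B)^2 * (n_A+n_B-1)) = 4320/1584 = 2.7273.
        SD[R] = 1.6514.
Step 4: Continuity-corrected z = (R - 0.5 - E[R]) / SD[R] = (8 - 0.5 - 7.0000) / 1.6514 = 0.3028.
Step 5: Two-sided p-value via normal approximation = 2*(1 - Phi(|z|)) = 0.762069.
Step 6: alpha = 0.05. fail to reject H0.

R = 8, z = 0.3028, p = 0.762069, fail to reject H0.


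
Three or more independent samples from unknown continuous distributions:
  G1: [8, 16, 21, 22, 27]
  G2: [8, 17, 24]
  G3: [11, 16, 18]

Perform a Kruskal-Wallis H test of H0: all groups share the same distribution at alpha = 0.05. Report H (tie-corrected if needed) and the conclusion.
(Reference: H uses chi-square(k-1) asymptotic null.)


Step 1: Combine all N = 11 observations and assign midranks.
sorted (value, group, rank): (8,G1,1.5), (8,G2,1.5), (11,G3,3), (16,G1,4.5), (16,G3,4.5), (17,G2,6), (18,G3,7), (21,G1,8), (22,G1,9), (24,G2,10), (27,G1,11)
Step 2: Sum ranks within each group.
R_1 = 34 (n_1 = 5)
R_2 = 17.5 (n_2 = 3)
R_3 = 14.5 (n_3 = 3)
Step 3: H = 12/(N(N+1)) * sum(R_i^2/n_i) - 3(N+1)
     = 12/(11*12) * (34^2/5 + 17.5^2/3 + 14.5^2/3) - 3*12
     = 0.090909 * 403.367 - 36
     = 0.669697.
Step 4: Ties present; correction factor C = 1 - 12/(11^3 - 11) = 0.990909. Corrected H = 0.669697 / 0.990909 = 0.675841.
Step 5: Under H0, H ~ chi^2(2); p-value = 0.713252.
Step 6: alpha = 0.05. fail to reject H0.

H = 0.6758, df = 2, p = 0.713252, fail to reject H0.


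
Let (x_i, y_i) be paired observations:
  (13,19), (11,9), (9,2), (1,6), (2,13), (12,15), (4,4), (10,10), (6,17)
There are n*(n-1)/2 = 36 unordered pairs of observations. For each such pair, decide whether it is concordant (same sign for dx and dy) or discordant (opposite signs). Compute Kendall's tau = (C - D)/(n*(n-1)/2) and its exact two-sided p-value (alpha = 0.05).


Step 1: Enumerate the 36 unordered pairs (i,j) with i<j and classify each by sign(x_j-x_i) * sign(y_j-y_i).
  (1,2):dx=-2,dy=-10->C; (1,3):dx=-4,dy=-17->C; (1,4):dx=-12,dy=-13->C; (1,5):dx=-11,dy=-6->C
  (1,6):dx=-1,dy=-4->C; (1,7):dx=-9,dy=-15->C; (1,8):dx=-3,dy=-9->C; (1,9):dx=-7,dy=-2->C
  (2,3):dx=-2,dy=-7->C; (2,4):dx=-10,dy=-3->C; (2,5):dx=-9,dy=+4->D; (2,6):dx=+1,dy=+6->C
  (2,7):dx=-7,dy=-5->C; (2,8):dx=-1,dy=+1->D; (2,9):dx=-5,dy=+8->D; (3,4):dx=-8,dy=+4->D
  (3,5):dx=-7,dy=+11->D; (3,6):dx=+3,dy=+13->C; (3,7):dx=-5,dy=+2->D; (3,8):dx=+1,dy=+8->C
  (3,9):dx=-3,dy=+15->D; (4,5):dx=+1,dy=+7->C; (4,6):dx=+11,dy=+9->C; (4,7):dx=+3,dy=-2->D
  (4,8):dx=+9,dy=+4->C; (4,9):dx=+5,dy=+11->C; (5,6):dx=+10,dy=+2->C; (5,7):dx=+2,dy=-9->D
  (5,8):dx=+8,dy=-3->D; (5,9):dx=+4,dy=+4->C; (6,7):dx=-8,dy=-11->C; (6,8):dx=-2,dy=-5->C
  (6,9):dx=-6,dy=+2->D; (7,8):dx=+6,dy=+6->C; (7,9):dx=+2,dy=+13->C; (8,9):dx=-4,dy=+7->D
Step 2: C = 24, D = 12, total pairs = 36.
Step 3: tau = (C - D)/(n(n-1)/2) = (24 - 12)/36 = 0.333333.
Step 4: Exact two-sided p-value (enumerate n! = 362880 permutations of y under H0): p = 0.259518.
Step 5: alpha = 0.05. fail to reject H0.

tau_b = 0.3333 (C=24, D=12), p = 0.259518, fail to reject H0.


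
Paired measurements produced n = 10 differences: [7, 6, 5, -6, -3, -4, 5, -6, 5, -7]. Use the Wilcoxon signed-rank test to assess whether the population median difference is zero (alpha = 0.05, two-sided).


Step 1: Drop any zero differences (none here) and take |d_i|.
|d| = [7, 6, 5, 6, 3, 4, 5, 6, 5, 7]
Step 2: Midrank |d_i| (ties get averaged ranks).
ranks: |7|->9.5, |6|->7, |5|->4, |6|->7, |3|->1, |4|->2, |5|->4, |6|->7, |5|->4, |7|->9.5
Step 3: Attach original signs; sum ranks with positive sign and with negative sign.
W+ = 9.5 + 7 + 4 + 4 + 4 = 28.5
W- = 7 + 1 + 2 + 7 + 9.5 = 26.5
(Check: W+ + W- = 55 should equal n(n+1)/2 = 55.)
Step 4: Test statistic W = min(W+, W-) = 26.5.
Step 5: Ties in |d|, so use the tie-corrected normal approximation.
        E[W] = n(n+1)/4 = 10*11/4 = 27.5.
        Tie groups: |d|=5 (t=3), |d|=6 (t=3), |d|=7 (t=2); sum(t^3 - t) = 54.
        Var[W] = n(n+1)(2n+1)/24 - sum(t^3-t)/48 = 2310/24 - 54/48 = 95.125.
        z = (W - E[W]) / sqrt(Var[W]) = (26.5 - 27.5) / 9.7532 = -0.1025.
        Two-sided p = 2*Phi(z) = 0.918336.
Step 6: alpha = 0.05. fail to reject H0.

W+ = 28.5, W- = 26.5, W = min = 26.5, p = 0.918336, fail to reject H0.


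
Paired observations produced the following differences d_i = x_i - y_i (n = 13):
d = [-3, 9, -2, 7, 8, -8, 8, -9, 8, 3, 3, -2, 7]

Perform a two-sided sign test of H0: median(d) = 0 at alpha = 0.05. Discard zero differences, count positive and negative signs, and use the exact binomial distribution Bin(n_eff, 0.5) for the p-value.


Step 1: Discard zero differences. Original n = 13; n_eff = number of nonzero differences = 13.
Nonzero differences (with sign): -3, +9, -2, +7, +8, -8, +8, -9, +8, +3, +3, -2, +7
Step 2: Count signs: positive = 8, negative = 5.
Step 3: Under H0: P(positive) = 0.5, so the number of positives S ~ Bin(13, 0.5).
Step 4: Two-sided exact p-value = sum of Bin(13,0.5) probabilities at or below the observed probability = 0.581055.
Step 5: alpha = 0.05. fail to reject H0.

n_eff = 13, pos = 8, neg = 5, p = 0.581055, fail to reject H0.


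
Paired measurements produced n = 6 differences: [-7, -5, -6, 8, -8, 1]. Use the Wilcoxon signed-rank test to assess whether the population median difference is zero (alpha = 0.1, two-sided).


Step 1: Drop any zero differences (none here) and take |d_i|.
|d| = [7, 5, 6, 8, 8, 1]
Step 2: Midrank |d_i| (ties get averaged ranks).
ranks: |7|->4, |5|->2, |6|->3, |8|->5.5, |8|->5.5, |1|->1
Step 3: Attach original signs; sum ranks with positive sign and with negative sign.
W+ = 5.5 + 1 = 6.5
W- = 4 + 2 + 3 + 5.5 = 14.5
(Check: W+ + W- = 21 should equal n(n+1)/2 = 21.)
Step 4: Test statistic W = min(W+, W-) = 6.5.
Step 5: Ties in |d|, so use the tie-corrected normal approximation.
        E[W] = n(n+1)/4 = 6*7/4 = 10.5.
        Tie groups: |d|=8 (t=2); sum(t^3 - t) = 6.
        Var[W] = n(n+1)(2n+1)/24 - sum(t^3-t)/48 = 546/24 - 6/48 = 22.625.
        z = (W - E[W]) / sqrt(Var[W]) = (6.5 - 10.5) / 4.7566 = -0.8409.
        Two-sided p = 2*Phi(z) = 0.400381.
Step 6: alpha = 0.1. fail to reject H0.

W+ = 6.5, W- = 14.5, W = min = 6.5, p = 0.400381, fail to reject H0.


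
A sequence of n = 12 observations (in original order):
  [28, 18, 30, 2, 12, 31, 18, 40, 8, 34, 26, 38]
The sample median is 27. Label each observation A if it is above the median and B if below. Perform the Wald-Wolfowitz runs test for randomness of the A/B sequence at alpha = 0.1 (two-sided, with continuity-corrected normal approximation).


Step 1: Compute median = 27; label A = above, B = below.
Labels in order: ABABBABABABA  (n_A = 6, n_B = 6)
Step 2: Count runs R = 11.
Step 3: Under H0 (random ordering), E[R] = 2*n_A*n_B/(n_A+n_B) + 1 = 2*6*6/12 + 1 = 7.0000.
        Var[R] = 2*n_A*n_B*(2*n_A*n_B - n_A - n_B) / ((n_A+n_B)^2 * (n_A+n_B-1)) = 4320/1584 = 2.7273.
        SD[R] = 1.6514.
Step 4: Continuity-corrected z = (R - 0.5 - E[R]) / SD[R] = (11 - 0.5 - 7.0000) / 1.6514 = 2.1194.
Step 5: Two-sided p-value via normal approximation = 2*(1 - Phi(|z|)) = 0.034060.
Step 6: alpha = 0.1. reject H0.

R = 11, z = 2.1194, p = 0.034060, reject H0.


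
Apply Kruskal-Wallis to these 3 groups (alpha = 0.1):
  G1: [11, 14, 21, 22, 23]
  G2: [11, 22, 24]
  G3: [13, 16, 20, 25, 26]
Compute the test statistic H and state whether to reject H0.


Step 1: Combine all N = 13 observations and assign midranks.
sorted (value, group, rank): (11,G1,1.5), (11,G2,1.5), (13,G3,3), (14,G1,4), (16,G3,5), (20,G3,6), (21,G1,7), (22,G1,8.5), (22,G2,8.5), (23,G1,10), (24,G2,11), (25,G3,12), (26,G3,13)
Step 2: Sum ranks within each group.
R_1 = 31 (n_1 = 5)
R_2 = 21 (n_2 = 3)
R_3 = 39 (n_3 = 5)
Step 3: H = 12/(N(N+1)) * sum(R_i^2/n_i) - 3(N+1)
     = 12/(13*14) * (31^2/5 + 21^2/3 + 39^2/5) - 3*14
     = 0.065934 * 643.4 - 42
     = 0.421978.
Step 4: Ties present; correction factor C = 1 - 12/(13^3 - 13) = 0.994505. Corrected H = 0.421978 / 0.994505 = 0.424309.
Step 5: Under H0, H ~ chi^2(2); p-value = 0.808840.
Step 6: alpha = 0.1. fail to reject H0.

H = 0.4243, df = 2, p = 0.808840, fail to reject H0.


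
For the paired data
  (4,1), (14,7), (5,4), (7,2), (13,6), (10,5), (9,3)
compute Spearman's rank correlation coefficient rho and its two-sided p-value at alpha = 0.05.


Step 1: Rank x and y separately (midranks; no ties here).
rank(x): 4->1, 14->7, 5->2, 7->3, 13->6, 10->5, 9->4
rank(y): 1->1, 7->7, 4->4, 2->2, 6->6, 5->5, 3->3
Step 2: d_i = R_x(i) - R_y(i); compute d_i^2.
  (1-1)^2=0, (7-7)^2=0, (2-4)^2=4, (3-2)^2=1, (6-6)^2=0, (5-5)^2=0, (4-3)^2=1
sum(d^2) = 6.
Step 3: rho = 1 - 6*6 / (7*(7^2 - 1)) = 1 - 36/336 = 0.892857.
Step 4: Under H0, t = rho * sqrt((n-2)/(1-rho^2)) = 4.4333 ~ t(5).
Step 5: Two-sided p-value from the t-distribution with 5 df = 0.006807.
Step 6: alpha = 0.05. reject H0.

rho = 0.8929, p = 0.006807, reject H0 at alpha = 0.05.


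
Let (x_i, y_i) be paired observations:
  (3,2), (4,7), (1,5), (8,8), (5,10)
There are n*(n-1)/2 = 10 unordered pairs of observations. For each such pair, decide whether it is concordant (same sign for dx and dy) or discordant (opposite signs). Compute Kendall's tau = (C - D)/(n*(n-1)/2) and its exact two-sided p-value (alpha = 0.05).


Step 1: Enumerate the 10 unordered pairs (i,j) with i<j and classify each by sign(x_j-x_i) * sign(y_j-y_i).
  (1,2):dx=+1,dy=+5->C; (1,3):dx=-2,dy=+3->D; (1,4):dx=+5,dy=+6->C; (1,5):dx=+2,dy=+8->C
  (2,3):dx=-3,dy=-2->C; (2,4):dx=+4,dy=+1->C; (2,5):dx=+1,dy=+3->C; (3,4):dx=+7,dy=+3->C
  (3,5):dx=+4,dy=+5->C; (4,5):dx=-3,dy=+2->D
Step 2: C = 8, D = 2, total pairs = 10.
Step 3: tau = (C - D)/(n(n-1)/2) = (8 - 2)/10 = 0.600000.
Step 4: Exact two-sided p-value (enumerate n! = 120 permutations of y under H0): p = 0.233333.
Step 5: alpha = 0.05. fail to reject H0.

tau_b = 0.6000 (C=8, D=2), p = 0.233333, fail to reject H0.


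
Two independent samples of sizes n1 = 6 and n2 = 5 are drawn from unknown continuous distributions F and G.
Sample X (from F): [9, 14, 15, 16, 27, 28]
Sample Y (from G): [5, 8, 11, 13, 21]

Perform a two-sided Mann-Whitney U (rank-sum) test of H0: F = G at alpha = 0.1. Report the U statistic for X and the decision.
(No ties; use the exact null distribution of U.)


Step 1: Combine and sort all 11 observations; assign midranks.
sorted (value, group): (5,Y), (8,Y), (9,X), (11,Y), (13,Y), (14,X), (15,X), (16,X), (21,Y), (27,X), (28,X)
ranks: 5->1, 8->2, 9->3, 11->4, 13->5, 14->6, 15->7, 16->8, 21->9, 27->10, 28->11
Step 2: Rank sum for X: R1 = 3 + 6 + 7 + 8 + 10 + 11 = 45.
Step 3: U_X = R1 - n1(n1+1)/2 = 45 - 6*7/2 = 45 - 21 = 24.
       U_Y = n1*n2 - U_X = 30 - 24 = 6.
Step 4: No ties, so the exact null distribution of U (based on enumerating the C(11,6) = 462 equally likely rank assignments) gives the two-sided p-value.
Step 5: p-value = 0.125541; compare to alpha = 0.1. fail to reject H0.

U_X = 24, p = 0.125541, fail to reject H0 at alpha = 0.1.


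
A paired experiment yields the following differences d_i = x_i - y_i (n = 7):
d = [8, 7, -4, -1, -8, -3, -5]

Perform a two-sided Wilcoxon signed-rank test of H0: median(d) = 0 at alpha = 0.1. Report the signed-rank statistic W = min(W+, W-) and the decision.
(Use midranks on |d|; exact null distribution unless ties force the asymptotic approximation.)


Step 1: Drop any zero differences (none here) and take |d_i|.
|d| = [8, 7, 4, 1, 8, 3, 5]
Step 2: Midrank |d_i| (ties get averaged ranks).
ranks: |8|->6.5, |7|->5, |4|->3, |1|->1, |8|->6.5, |3|->2, |5|->4
Step 3: Attach original signs; sum ranks with positive sign and with negative sign.
W+ = 6.5 + 5 = 11.5
W- = 3 + 1 + 6.5 + 2 + 4 = 16.5
(Check: W+ + W- = 28 should equal n(n+1)/2 = 28.)
Step 4: Test statistic W = min(W+, W-) = 11.5.
Step 5: Ties in |d|, so use the tie-corrected normal approximation.
        E[W] = n(n+1)/4 = 7*8/4 = 14.
        Tie groups: |d|=8 (t=2); sum(t^3 - t) = 6.
        Var[W] = n(n+1)(2n+1)/24 - sum(t^3-t)/48 = 840/24 - 6/48 = 34.875.
        z = (W - E[W]) / sqrt(Var[W]) = (11.5 - 14) / 5.9055 = -0.4233.
        Two-sided p = 2*Phi(z) = 0.672052.
Step 6: alpha = 0.1. fail to reject H0.

W+ = 11.5, W- = 16.5, W = min = 11.5, p = 0.672052, fail to reject H0.


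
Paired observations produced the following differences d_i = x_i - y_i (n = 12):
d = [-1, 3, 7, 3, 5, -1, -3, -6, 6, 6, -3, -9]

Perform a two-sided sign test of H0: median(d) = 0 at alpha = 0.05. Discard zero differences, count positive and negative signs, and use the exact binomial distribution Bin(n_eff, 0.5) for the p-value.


Step 1: Discard zero differences. Original n = 12; n_eff = number of nonzero differences = 12.
Nonzero differences (with sign): -1, +3, +7, +3, +5, -1, -3, -6, +6, +6, -3, -9
Step 2: Count signs: positive = 6, negative = 6.
Step 3: Under H0: P(positive) = 0.5, so the number of positives S ~ Bin(12, 0.5).
Step 4: Two-sided exact p-value = sum of Bin(12,0.5) probabilities at or below the observed probability = 1.000000.
Step 5: alpha = 0.05. fail to reject H0.

n_eff = 12, pos = 6, neg = 6, p = 1.000000, fail to reject H0.


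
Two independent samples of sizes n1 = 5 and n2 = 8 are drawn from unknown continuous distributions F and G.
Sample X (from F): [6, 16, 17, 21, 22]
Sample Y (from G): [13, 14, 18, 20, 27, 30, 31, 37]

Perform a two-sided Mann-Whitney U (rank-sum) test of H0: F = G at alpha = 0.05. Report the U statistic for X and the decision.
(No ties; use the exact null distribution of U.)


Step 1: Combine and sort all 13 observations; assign midranks.
sorted (value, group): (6,X), (13,Y), (14,Y), (16,X), (17,X), (18,Y), (20,Y), (21,X), (22,X), (27,Y), (30,Y), (31,Y), (37,Y)
ranks: 6->1, 13->2, 14->3, 16->4, 17->5, 18->6, 20->7, 21->8, 22->9, 27->10, 30->11, 31->12, 37->13
Step 2: Rank sum for X: R1 = 1 + 4 + 5 + 8 + 9 = 27.
Step 3: U_X = R1 - n1(n1+1)/2 = 27 - 5*6/2 = 27 - 15 = 12.
       U_Y = n1*n2 - U_X = 40 - 12 = 28.
Step 4: No ties, so the exact null distribution of U (based on enumerating the C(13,5) = 1287 equally likely rank assignments) gives the two-sided p-value.
Step 5: p-value = 0.284382; compare to alpha = 0.05. fail to reject H0.

U_X = 12, p = 0.284382, fail to reject H0 at alpha = 0.05.


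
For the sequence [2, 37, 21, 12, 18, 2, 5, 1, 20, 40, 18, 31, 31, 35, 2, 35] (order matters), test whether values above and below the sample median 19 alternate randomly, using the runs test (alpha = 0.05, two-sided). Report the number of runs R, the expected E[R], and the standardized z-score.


Step 1: Compute median = 19; label A = above, B = below.
Labels in order: BAABBBBBAABAAABA  (n_A = 8, n_B = 8)
Step 2: Count runs R = 8.
Step 3: Under H0 (random ordering), E[R] = 2*n_A*n_B/(n_A+n_B) + 1 = 2*8*8/16 + 1 = 9.0000.
        Var[R] = 2*n_A*n_B*(2*n_A*n_B - n_A - n_B) / ((n_A+n_B)^2 * (n_A+n_B-1)) = 14336/3840 = 3.7333.
        SD[R] = 1.9322.
Step 4: Continuity-corrected z = (R + 0.5 - E[R]) / SD[R] = (8 + 0.5 - 9.0000) / 1.9322 = -0.2588.
Step 5: Two-sided p-value via normal approximation = 2*(1 - Phi(|z|)) = 0.795809.
Step 6: alpha = 0.05. fail to reject H0.

R = 8, z = -0.2588, p = 0.795809, fail to reject H0.


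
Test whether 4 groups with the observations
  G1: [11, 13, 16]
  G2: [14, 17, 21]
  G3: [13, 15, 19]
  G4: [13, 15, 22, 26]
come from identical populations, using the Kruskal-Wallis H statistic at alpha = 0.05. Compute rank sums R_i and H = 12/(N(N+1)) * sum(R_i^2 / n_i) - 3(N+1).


Step 1: Combine all N = 13 observations and assign midranks.
sorted (value, group, rank): (11,G1,1), (13,G1,3), (13,G3,3), (13,G4,3), (14,G2,5), (15,G3,6.5), (15,G4,6.5), (16,G1,8), (17,G2,9), (19,G3,10), (21,G2,11), (22,G4,12), (26,G4,13)
Step 2: Sum ranks within each group.
R_1 = 12 (n_1 = 3)
R_2 = 25 (n_2 = 3)
R_3 = 19.5 (n_3 = 3)
R_4 = 34.5 (n_4 = 4)
Step 3: H = 12/(N(N+1)) * sum(R_i^2/n_i) - 3(N+1)
     = 12/(13*14) * (12^2/3 + 25^2/3 + 19.5^2/3 + 34.5^2/4) - 3*14
     = 0.065934 * 680.646 - 42
     = 2.877747.
Step 4: Ties present; correction factor C = 1 - 30/(13^3 - 13) = 0.986264. Corrected H = 2.877747 / 0.986264 = 2.917827.
Step 5: Under H0, H ~ chi^2(3); p-value = 0.404469.
Step 6: alpha = 0.05. fail to reject H0.

H = 2.9178, df = 3, p = 0.404469, fail to reject H0.


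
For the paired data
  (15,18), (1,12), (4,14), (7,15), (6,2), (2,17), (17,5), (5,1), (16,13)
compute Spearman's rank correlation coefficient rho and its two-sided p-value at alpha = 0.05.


Step 1: Rank x and y separately (midranks; no ties here).
rank(x): 15->7, 1->1, 4->3, 7->6, 6->5, 2->2, 17->9, 5->4, 16->8
rank(y): 18->9, 12->4, 14->6, 15->7, 2->2, 17->8, 5->3, 1->1, 13->5
Step 2: d_i = R_x(i) - R_y(i); compute d_i^2.
  (7-9)^2=4, (1-4)^2=9, (3-6)^2=9, (6-7)^2=1, (5-2)^2=9, (2-8)^2=36, (9-3)^2=36, (4-1)^2=9, (8-5)^2=9
sum(d^2) = 122.
Step 3: rho = 1 - 6*122 / (9*(9^2 - 1)) = 1 - 732/720 = -0.016667.
Step 4: Under H0, t = rho * sqrt((n-2)/(1-rho^2)) = -0.0441 ~ t(7).
Step 5: Two-sided p-value from the t-distribution with 7 df = 0.966055.
Step 6: alpha = 0.05. fail to reject H0.

rho = -0.0167, p = 0.966055, fail to reject H0 at alpha = 0.05.


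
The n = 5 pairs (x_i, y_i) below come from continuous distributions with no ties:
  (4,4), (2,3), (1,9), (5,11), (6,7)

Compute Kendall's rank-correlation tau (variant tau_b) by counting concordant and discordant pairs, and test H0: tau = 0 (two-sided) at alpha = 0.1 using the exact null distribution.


Step 1: Enumerate the 10 unordered pairs (i,j) with i<j and classify each by sign(x_j-x_i) * sign(y_j-y_i).
  (1,2):dx=-2,dy=-1->C; (1,3):dx=-3,dy=+5->D; (1,4):dx=+1,dy=+7->C; (1,5):dx=+2,dy=+3->C
  (2,3):dx=-1,dy=+6->D; (2,4):dx=+3,dy=+8->C; (2,5):dx=+4,dy=+4->C; (3,4):dx=+4,dy=+2->C
  (3,5):dx=+5,dy=-2->D; (4,5):dx=+1,dy=-4->D
Step 2: C = 6, D = 4, total pairs = 10.
Step 3: tau = (C - D)/(n(n-1)/2) = (6 - 4)/10 = 0.200000.
Step 4: Exact two-sided p-value (enumerate n! = 120 permutations of y under H0): p = 0.816667.
Step 5: alpha = 0.1. fail to reject H0.

tau_b = 0.2000 (C=6, D=4), p = 0.816667, fail to reject H0.
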